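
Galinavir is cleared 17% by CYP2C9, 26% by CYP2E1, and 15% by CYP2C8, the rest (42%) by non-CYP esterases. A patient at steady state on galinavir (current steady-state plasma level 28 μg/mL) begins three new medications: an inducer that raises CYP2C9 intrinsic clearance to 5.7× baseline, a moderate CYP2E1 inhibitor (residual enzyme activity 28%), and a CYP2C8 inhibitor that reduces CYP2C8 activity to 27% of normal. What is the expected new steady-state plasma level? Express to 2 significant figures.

19 μg/mL

The CYP2C9 pathway (17% of clearance) rises to 5.7× activity: 0.17 × 5.7 = 0.969.
The CYP2E1 pathway (26% of clearance) falls to 0.28× activity: 0.26 × 0.28 = 0.0728.
The CYP2C8 pathway (15% of clearance) is reduced to 0.27× activity: 0.15 × 0.27 = 0.0405.
Non-CYP routes (42%) are unchanged.
New clearance relative to baseline: 0.969 + 0.0728 + 0.0405 + 0.42 = 1.5023.
New steady-state plasma level = 28 / 1.5023 = 19 μg/mL (concentration scales inversely with clearance).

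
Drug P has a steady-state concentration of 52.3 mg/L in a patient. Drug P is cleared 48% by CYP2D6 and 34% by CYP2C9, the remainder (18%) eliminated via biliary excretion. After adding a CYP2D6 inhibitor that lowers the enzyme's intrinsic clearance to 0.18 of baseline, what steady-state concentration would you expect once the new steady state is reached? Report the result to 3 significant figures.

The CYP2D6 pathway (48% of clearance) drops to 0.18× activity: 0.48 × 0.18 = 0.0864.
CYP2C9 (34%) and the residual 18% are unaffected.
New clearance relative to baseline: 0.0864 + 0.34 + 0.18 = 0.6064.
With dosing unchanged, steady-state concentration scales as 1/CL: 52.3 / 0.6064 = 86.2 mg/L.

86.2 mg/L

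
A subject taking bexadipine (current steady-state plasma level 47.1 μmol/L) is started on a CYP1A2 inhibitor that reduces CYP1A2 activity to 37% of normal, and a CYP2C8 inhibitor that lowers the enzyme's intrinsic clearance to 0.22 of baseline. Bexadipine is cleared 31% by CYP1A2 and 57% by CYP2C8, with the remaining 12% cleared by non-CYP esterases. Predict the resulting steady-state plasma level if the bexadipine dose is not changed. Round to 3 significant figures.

The CYP1A2 pathway (31% of clearance) falls to 0.37× activity: 0.31 × 0.37 = 0.1147.
The CYP2C8 pathway (57% of clearance) is reduced to 0.22× activity: 0.57 × 0.22 = 0.1254.
The remaining 12% of clearance is unaffected.
Relative clearance = 0.1147 + 0.1254 + 0.12 = 0.3601.
Steady-state plasma level ∝ 1/CL: new value = 47.1 / 0.3601 = 131 μmol/L.

131 μmol/L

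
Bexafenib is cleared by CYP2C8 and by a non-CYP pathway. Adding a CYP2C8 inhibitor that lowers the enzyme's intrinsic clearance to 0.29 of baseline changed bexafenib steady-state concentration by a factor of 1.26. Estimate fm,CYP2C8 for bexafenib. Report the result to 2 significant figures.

0.29

Let fm be the CYP2C8 fraction. New clearance relative to baseline = fm × 0.29 + (1 − fm).
Steady-state concentration ratio = 1 / (new CL fraction), so new CL fraction = 1 / 1.26 = 0.7937.
fm × 0.29 + 1 − fm = 0.7937  ⇒  fm × (0.29 − 1) = −0.2063  ⇒  fm = 0.29.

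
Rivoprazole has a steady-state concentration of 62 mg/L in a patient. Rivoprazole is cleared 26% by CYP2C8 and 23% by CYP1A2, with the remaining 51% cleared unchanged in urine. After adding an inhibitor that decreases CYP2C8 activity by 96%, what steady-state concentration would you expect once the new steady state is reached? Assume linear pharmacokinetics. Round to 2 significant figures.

The CYP2C8 pathway (26% of clearance) is reduced to 0.04× activity: 0.26 × 0.04 = 0.0104.
CYP1A2 (23%) and the residual 51% are unaffected.
CL_new/CL_old = 0.0104 + 0.23 + 0.51 = 0.7504.
New steady-state concentration = baseline ÷ relative clearance = 62 / 0.7504 = 83 mg/L.

83 mg/L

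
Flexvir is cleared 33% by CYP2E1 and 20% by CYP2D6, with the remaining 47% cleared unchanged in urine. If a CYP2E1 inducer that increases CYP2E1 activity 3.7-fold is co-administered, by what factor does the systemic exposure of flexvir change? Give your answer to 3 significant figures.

0.529

The CYP2E1 pathway (33% of clearance) increases to 3.7× activity: 0.33 × 3.7 = 1.221.
CYP2D6 (20%) and the residual 47% are unaffected.
CL_new/CL_old = 1.221 + 0.2 + 0.47 = 1.891.
Systemic exposure ratio = CL_old/CL_new = 1 / 1.891 = 0.529.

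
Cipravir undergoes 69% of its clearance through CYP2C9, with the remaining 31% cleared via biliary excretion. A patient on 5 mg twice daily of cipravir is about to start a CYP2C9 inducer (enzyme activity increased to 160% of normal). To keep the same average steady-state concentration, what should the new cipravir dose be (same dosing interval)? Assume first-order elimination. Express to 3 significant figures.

7.07 mg

CYP2C9: 0.69 × 1.6 = 1.104
Other: 0.31 (unchanged)
New clearance relative to baseline: 1.104 + 0.31 = 1.414.
Css,avg = (dose rate)/CL, so holding Css fixed requires dose ∝ CL: 5 × 1.414 = 7.07 mg.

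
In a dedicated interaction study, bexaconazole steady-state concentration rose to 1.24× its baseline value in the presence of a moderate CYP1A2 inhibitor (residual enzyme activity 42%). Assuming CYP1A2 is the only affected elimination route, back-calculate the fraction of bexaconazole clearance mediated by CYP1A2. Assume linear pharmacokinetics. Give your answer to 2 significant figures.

0.33

Let x = fm,CYP1A2. Because steady-state concentration ∝ 1/CL, relative clearance fell to 1/1.24 = 0.8065.
Setting x·0.42 + (1 − x) = 0.8065 and solving: x = (0.8065 − 1)/(0.42 − 1) = 0.33.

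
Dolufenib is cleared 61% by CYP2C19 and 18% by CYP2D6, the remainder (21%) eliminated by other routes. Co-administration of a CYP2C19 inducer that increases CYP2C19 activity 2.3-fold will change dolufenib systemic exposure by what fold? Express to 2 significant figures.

The CYP2C19 pathway (61% of clearance) is boosted to 2.3× activity: 0.61 × 2.3 = 1.403.
CYP2D6 (18%) and the residual 21% are unaffected.
CL_new/CL_old = 1.403 + 0.18 + 0.21 = 1.793.
Systemic exposure ratio = CL_old/CL_new = 1 / 1.793 = 0.56.

0.56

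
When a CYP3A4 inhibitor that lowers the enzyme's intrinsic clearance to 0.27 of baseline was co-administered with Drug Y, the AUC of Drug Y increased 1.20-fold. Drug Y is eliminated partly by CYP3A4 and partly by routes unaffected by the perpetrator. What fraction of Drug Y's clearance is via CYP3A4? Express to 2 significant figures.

CL'/CL = 1 / 1.20 = 0.8333
0.27·fm + (1 − fm) = 0.8333
fm = (0.8333 − 1) / (0.27 − 1) = 0.23

0.23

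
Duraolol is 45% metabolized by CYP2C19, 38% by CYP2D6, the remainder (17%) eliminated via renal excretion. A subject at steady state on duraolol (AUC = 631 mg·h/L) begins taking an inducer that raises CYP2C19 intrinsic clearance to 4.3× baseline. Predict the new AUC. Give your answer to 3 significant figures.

254 mg·h/L

The CYP2C19 pathway (45% of clearance) is boosted to 4.3× activity: 0.45 × 4.3 = 1.935.
CYP2D6 (38%) and the residual 17% are unaffected.
CL_new/CL_old = 1.935 + 0.38 + 0.17 = 2.485.
With dosing unchanged, AUC scales as 1/CL: 631 / 2.485 = 254 mg·h/L.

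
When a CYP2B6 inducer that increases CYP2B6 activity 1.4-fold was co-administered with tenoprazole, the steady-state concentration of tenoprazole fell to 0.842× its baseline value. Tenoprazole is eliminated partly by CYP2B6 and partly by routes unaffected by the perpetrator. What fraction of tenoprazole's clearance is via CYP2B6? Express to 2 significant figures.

Let x = fm,CYP2B6. Because steady-state concentration ∝ 1/CL, relative clearance rose to 1/0.842 = 1.188.
Only the CYP2B6 route changed, so 1.188 = x·1.4 + (1 − x), giving x = 0.47.

0.47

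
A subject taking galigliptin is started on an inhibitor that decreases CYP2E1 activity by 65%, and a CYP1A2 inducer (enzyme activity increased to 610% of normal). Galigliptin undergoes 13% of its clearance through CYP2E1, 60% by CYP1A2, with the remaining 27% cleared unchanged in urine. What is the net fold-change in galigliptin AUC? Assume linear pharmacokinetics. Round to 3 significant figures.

0.252

The CYP2E1 pathway (13% of clearance) falls to 0.35× activity: 0.13 × 0.35 = 0.0455.
The CYP1A2 pathway (60% of clearance) increases to 6.1× activity: 0.6 × 6.1 = 3.66.
The remaining 27% of clearance is unaffected.
CL_new/CL_old = 0.0455 + 3.66 + 0.27 = 3.9755.
Because AUC varies inversely with clearance, the combined effect is 1 / 3.9755 = 0.252.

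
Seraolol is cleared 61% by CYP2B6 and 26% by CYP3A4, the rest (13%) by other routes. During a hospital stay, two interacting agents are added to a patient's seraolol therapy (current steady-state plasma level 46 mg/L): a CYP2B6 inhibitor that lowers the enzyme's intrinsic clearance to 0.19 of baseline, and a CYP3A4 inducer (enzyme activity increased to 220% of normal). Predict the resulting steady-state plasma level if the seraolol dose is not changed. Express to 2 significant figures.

56 mg/L

The CYP2B6 pathway (61% of clearance) is reduced to 0.19× activity: 0.61 × 0.19 = 0.1159.
The CYP3A4 pathway (26% of clearance) is boosted to 2.2× activity: 0.26 × 2.2 = 0.572.
The remaining 13% of clearance is unaffected.
CL_new/CL_old = 0.1159 + 0.572 + 0.13 = 0.8179.
Dividing the baseline by the relative clearance: 46 / 0.8179 = 56 mg/L.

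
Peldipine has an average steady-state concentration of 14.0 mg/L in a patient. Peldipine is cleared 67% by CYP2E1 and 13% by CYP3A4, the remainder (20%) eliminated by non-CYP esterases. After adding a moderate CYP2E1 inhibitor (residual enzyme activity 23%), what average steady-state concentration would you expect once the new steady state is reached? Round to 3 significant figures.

CYP2E1: 0.67 × 0.23 = 0.1541
CYP3A4: 0.13 (unchanged)
Other: 0.2 (unchanged)
New clearance relative to baseline: 0.1541 + 0.13 + 0.2 = 0.4841.
New average steady-state concentration = baseline ÷ relative clearance = 14.0 / 0.4841 = 28.9 mg/L.

28.9 mg/L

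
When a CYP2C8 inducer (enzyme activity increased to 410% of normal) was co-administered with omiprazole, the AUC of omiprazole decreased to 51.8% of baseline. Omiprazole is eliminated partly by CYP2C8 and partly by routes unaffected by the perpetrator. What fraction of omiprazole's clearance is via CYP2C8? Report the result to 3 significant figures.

Let fm be the CYP2C8 fraction. New clearance relative to baseline = fm × 4.1 + (1 − fm).
AUC ratio = 1 / (new CL fraction), so new CL fraction = 1 / 0.518 = 1.931.
fm × 4.1 + 1 − fm = 1.931  ⇒  fm × (4.1 − 1) = 0.9305  ⇒  fm = 0.300.

0.300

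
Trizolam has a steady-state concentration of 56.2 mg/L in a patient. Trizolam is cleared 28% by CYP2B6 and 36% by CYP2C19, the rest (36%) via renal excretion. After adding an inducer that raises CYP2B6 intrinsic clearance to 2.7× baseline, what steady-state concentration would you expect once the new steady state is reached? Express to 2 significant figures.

CYP2B6: 0.28 × 2.7 = 0.756
CYP2C19: 0.36 (unchanged)
Other: 0.36 (unchanged)
CL_new/CL_old = 0.756 + 0.36 + 0.36 = 1.476.
With dosing unchanged, steady-state concentration scales as 1/CL: 56.2 / 1.476 = 38 mg/L.

38 mg/L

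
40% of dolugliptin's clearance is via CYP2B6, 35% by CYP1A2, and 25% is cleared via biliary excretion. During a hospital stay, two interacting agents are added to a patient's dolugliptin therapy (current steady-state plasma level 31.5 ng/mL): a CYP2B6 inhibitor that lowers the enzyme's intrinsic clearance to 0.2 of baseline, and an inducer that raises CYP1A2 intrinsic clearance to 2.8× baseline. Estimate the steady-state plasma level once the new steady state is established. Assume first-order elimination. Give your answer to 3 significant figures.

24.0 ng/mL

The CYP2B6 pathway (40% of clearance) drops to 0.2× activity: 0.4 × 0.2 = 0.08.
The CYP1A2 pathway (35% of clearance) is boosted to 2.8× activity: 0.35 × 2.8 = 0.98.
The remaining 25% of clearance is unaffected.
CL_new/CL_old = 0.08 + 0.98 + 0.25 = 1.31.
Dividing the baseline by the relative clearance: 31.5 / 1.31 = 24.0 ng/mL.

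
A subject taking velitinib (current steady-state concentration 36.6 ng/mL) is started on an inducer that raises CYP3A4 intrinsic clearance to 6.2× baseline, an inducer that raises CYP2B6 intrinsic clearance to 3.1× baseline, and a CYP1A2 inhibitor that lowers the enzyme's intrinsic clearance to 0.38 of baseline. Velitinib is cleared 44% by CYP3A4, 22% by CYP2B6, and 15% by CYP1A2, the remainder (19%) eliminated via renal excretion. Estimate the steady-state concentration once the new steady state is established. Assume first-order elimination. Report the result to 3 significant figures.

10.0 ng/mL

CYP3A4: 0.44 × 6.2 = 2.728
CYP2B6: 0.22 × 3.1 = 0.682
CYP1A2: 0.15 × 0.38 = 0.057
Other: 0.19 (unchanged)
CL_new/CL_old = 2.728 + 0.682 + 0.057 + 0.19 = 3.657.
Steady-state concentration ∝ 1/CL: new value = 36.6 / 3.657 = 10.0 ng/mL.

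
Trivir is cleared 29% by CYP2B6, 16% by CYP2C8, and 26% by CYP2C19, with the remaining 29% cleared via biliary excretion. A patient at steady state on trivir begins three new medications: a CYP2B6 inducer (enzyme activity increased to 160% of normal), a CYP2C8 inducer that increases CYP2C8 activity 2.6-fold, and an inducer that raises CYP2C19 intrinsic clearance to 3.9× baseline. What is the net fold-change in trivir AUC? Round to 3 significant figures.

CYP2B6: 0.29 × 1.6 = 0.464
CYP2C8: 0.16 × 2.6 = 0.416
CYP2C19: 0.26 × 3.9 = 1.014
Other: 0.29 (unchanged)
New clearance relative to baseline: 0.464 + 0.416 + 1.014 + 0.29 = 2.184.
Net AUC ratio = 1 / 2.184 = 0.458.

0.458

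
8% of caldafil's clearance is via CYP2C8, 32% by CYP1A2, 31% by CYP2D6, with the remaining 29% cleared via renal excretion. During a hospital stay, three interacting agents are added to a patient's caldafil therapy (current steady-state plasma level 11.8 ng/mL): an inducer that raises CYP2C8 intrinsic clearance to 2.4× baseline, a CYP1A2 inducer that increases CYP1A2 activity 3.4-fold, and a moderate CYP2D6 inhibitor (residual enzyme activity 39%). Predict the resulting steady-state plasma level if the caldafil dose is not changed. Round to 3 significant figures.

The CYP2C8 pathway (8% of clearance) increases to 2.4× activity: 0.08 × 2.4 = 0.192.
The CYP1A2 pathway (32% of clearance) increases to 3.4× activity: 0.32 × 3.4 = 1.088.
The CYP2D6 pathway (31% of clearance) falls to 0.39× activity: 0.31 × 0.39 = 0.1209.
The remaining 29% of clearance is unaffected.
New clearance relative to baseline: 0.192 + 1.088 + 0.1209 + 0.29 = 1.6909.
New steady-state plasma level = 11.8 / 1.6909 = 6.98 ng/mL (concentration scales inversely with clearance).

6.98 ng/mL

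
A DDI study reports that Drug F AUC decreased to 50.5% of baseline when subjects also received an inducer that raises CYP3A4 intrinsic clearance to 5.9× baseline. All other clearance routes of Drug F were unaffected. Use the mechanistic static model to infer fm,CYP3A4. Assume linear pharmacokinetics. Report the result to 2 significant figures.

Let x = fm,CYP3A4. Because AUC ∝ 1/CL, relative clearance rose to 1/0.505 = 1.98.
Setting x·5.9 + (1 − x) = 1.98 and solving: x = (1.98 − 1)/(5.9 − 1) = 0.20.

0.20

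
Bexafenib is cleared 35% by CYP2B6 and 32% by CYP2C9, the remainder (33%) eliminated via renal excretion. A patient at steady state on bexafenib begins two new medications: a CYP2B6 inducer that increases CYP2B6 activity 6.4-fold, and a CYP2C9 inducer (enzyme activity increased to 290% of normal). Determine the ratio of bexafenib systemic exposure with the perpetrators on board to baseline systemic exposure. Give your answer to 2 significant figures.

CYP2B6: 0.35 × 6.4 = 2.24
CYP2C9: 0.32 × 2.9 = 0.928
Other: 0.33 (unchanged)
Relative clearance = 2.24 + 0.928 + 0.33 = 3.498.
Net systemic exposure ratio = 1 / 3.498 = 0.29.

0.29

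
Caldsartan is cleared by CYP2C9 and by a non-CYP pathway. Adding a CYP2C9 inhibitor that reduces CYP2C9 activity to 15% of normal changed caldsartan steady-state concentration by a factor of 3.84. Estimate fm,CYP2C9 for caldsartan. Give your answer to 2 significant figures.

Let x = fm,CYP2C9. Because steady-state concentration ∝ 1/CL, relative clearance fell to 1/3.84 = 0.2604.
Setting x·0.15 + (1 − x) = 0.2604 and solving: x = (0.2604 − 1)/(0.15 − 1) = 0.87.

0.87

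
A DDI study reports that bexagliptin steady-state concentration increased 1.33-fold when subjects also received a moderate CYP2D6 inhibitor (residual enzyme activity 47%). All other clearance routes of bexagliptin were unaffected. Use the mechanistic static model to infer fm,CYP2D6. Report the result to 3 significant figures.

Call the CYP2D6 fraction fm. After the interaction, CL_new/CL_old = fm × 0.47 + (1 − fm).
Steady-state concentration ratio = 1 / (new CL fraction), so new CL fraction = 1 / 1.33 = 0.7519.
fm × 0.47 + 1 − fm = 0.7519  ⇒  fm × (0.47 − 1) = −0.2481  ⇒  fm = 0.468.

0.468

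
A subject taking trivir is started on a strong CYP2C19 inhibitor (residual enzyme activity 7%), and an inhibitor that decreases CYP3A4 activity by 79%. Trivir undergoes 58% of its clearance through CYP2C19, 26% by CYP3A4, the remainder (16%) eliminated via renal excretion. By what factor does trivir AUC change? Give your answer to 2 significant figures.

3.9

The CYP2C19 pathway (58% of clearance) is reduced to 0.07× activity: 0.58 × 0.07 = 0.0406.
The CYP3A4 pathway (26% of clearance) drops to 0.21× activity: 0.26 × 0.21 = 0.0546.
The remaining 16% of clearance is unaffected.
Relative clearance = 0.0406 + 0.0546 + 0.16 = 0.2552.
Net AUC ratio = 1 / 0.2552 = 3.9.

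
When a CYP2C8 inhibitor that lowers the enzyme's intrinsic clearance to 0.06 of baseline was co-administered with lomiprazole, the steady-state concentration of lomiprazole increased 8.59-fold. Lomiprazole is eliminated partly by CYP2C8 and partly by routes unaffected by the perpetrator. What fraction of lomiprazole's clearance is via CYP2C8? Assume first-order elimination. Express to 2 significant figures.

Call the CYP2C8 fraction fm. After the interaction, CL_new/CL_old = fm × 0.06 + (1 − fm).
Steady-state concentration ratio = 1 / (new CL fraction), so new CL fraction = 1 / 8.59 = 0.1164.
fm × 0.06 + 1 − fm = 0.1164  ⇒  fm × (0.06 − 1) = −0.8836  ⇒  fm = 0.94.

0.94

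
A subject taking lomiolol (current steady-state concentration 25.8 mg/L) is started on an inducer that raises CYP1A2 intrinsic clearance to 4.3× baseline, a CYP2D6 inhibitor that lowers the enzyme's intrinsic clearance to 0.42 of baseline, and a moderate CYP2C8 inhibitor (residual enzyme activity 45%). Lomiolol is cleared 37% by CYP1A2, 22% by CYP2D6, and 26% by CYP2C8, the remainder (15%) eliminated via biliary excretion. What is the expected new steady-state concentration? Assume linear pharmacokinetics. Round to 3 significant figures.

13.2 mg/L

The CYP1A2 pathway (37% of clearance) rises to 4.3× activity: 0.37 × 4.3 = 1.591.
The CYP2D6 pathway (22% of clearance) drops to 0.42× activity: 0.22 × 0.42 = 0.0924.
The CYP2C8 pathway (26% of clearance) drops to 0.45× activity: 0.26 × 0.45 = 0.117.
The remaining 15% of clearance is unaffected.
Relative clearance = 1.591 + 0.0924 + 0.117 + 0.15 = 1.9504.
Dividing the baseline by the relative clearance: 25.8 / 1.9504 = 13.2 mg/L.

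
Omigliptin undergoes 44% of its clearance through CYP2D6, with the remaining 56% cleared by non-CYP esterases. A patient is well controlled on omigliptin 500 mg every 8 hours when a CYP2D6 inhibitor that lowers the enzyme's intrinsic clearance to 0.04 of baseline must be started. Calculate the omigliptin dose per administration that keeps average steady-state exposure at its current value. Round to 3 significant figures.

289 mg

CYP2D6: 0.44 × 0.04 = 0.0176
Other: 0.56 (unchanged)
Relative clearance = 0.0176 + 0.56 = 0.5776.
Exposure is unchanged when dose changes in proportion to clearance. New dose = 500 mg × 0.5776 = 289 mg.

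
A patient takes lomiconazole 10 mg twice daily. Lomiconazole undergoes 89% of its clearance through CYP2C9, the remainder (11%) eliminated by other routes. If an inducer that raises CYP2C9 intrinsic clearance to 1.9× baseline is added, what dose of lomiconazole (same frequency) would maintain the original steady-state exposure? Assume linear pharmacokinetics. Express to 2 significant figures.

The CYP2C9 pathway (89% of clearance) is boosted to 1.9× activity: 0.89 × 1.9 = 1.691.
The remaining 11% of clearance is unaffected.
New clearance relative to baseline: 1.691 + 0.11 = 1.801.
Exposure is unchanged when dose changes in proportion to clearance. New dose = 10 mg × 1.801 = 18 mg.

18 mg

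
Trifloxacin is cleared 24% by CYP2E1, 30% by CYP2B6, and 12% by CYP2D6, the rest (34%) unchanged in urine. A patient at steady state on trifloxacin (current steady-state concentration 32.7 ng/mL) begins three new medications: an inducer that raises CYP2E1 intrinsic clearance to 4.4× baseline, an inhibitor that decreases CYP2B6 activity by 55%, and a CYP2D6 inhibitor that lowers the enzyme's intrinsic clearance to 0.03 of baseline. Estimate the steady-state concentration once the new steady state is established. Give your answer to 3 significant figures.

21.3 ng/mL

The CYP2E1 pathway (24% of clearance) rises to 4.4× activity: 0.24 × 4.4 = 1.056.
The CYP2B6 pathway (30% of clearance) is reduced to 0.45× activity: 0.3 × 0.45 = 0.135.
The CYP2D6 pathway (12% of clearance) is reduced to 0.03× activity: 0.12 × 0.03 = 0.0036.
Non-CYP routes (34%) are unchanged.
CL_new/CL_old = 1.056 + 0.135 + 0.0036 + 0.34 = 1.5346.
Steady-state concentration ∝ 1/CL: new value = 32.7 / 1.5346 = 21.3 ng/mL.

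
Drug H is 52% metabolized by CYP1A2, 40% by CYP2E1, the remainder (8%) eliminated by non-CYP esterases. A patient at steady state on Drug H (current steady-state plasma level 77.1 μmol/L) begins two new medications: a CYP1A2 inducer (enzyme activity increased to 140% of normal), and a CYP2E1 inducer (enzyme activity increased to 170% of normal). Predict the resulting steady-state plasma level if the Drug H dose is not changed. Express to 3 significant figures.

CYP1A2: 0.52 × 1.4 = 0.728
CYP2E1: 0.4 × 1.7 = 0.68
Other: 0.08 (unchanged)
New clearance relative to baseline: 0.728 + 0.68 + 0.08 = 1.488.
New steady-state plasma level = 77.1 / 1.488 = 51.8 μmol/L (concentration scales inversely with clearance).

51.8 μmol/L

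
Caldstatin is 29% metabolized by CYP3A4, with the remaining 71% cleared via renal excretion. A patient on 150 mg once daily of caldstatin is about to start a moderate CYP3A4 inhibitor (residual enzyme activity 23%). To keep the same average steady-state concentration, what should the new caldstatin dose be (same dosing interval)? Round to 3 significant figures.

The CYP3A4 pathway (29% of clearance) falls to 0.23× activity: 0.29 × 0.23 = 0.0667.
Non-CYP routes (71%) are unchanged.
CL_new/CL_old = 0.0667 + 0.71 = 0.7767.
To maintain the same steady-state level, dose must scale with clearance: new dose = 150 × 0.7767 = 117 mg.

117 mg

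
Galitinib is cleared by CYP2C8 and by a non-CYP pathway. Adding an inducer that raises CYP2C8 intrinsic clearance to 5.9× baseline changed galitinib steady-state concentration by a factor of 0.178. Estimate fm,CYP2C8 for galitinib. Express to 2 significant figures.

Write x for the fraction cleared via CYP2C8. The observed steady-state concentration change means clearance rose to 1/0.178 = 5.618 of baseline.
Setting x·5.9 + (1 − x) = 5.618 and solving: x = (5.618 − 1)/(5.9 − 1) = 0.94.

0.94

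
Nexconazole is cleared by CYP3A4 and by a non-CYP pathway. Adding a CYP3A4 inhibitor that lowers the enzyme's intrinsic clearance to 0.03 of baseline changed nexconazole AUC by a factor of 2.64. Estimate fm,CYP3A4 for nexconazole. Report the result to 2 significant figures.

0.64

Call the CYP3A4 fraction fm. After the interaction, CL_new/CL_old = fm × 0.03 + (1 − fm).
AUC ratio = 1 / (new CL fraction), so new CL fraction = 1 / 2.64 = 0.3788.
fm × 0.03 + 1 − fm = 0.3788  ⇒  fm × (0.03 − 1) = −0.6212  ⇒  fm = 0.64.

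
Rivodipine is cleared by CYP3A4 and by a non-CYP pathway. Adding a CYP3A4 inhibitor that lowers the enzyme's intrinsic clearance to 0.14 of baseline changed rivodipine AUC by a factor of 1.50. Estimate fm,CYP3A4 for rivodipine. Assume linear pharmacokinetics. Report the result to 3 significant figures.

CL'/CL = 1 / 1.50 = 0.6667
0.14·fm + (1 − fm) = 0.6667
fm = (0.6667 − 1) / (0.14 − 1) = 0.388

0.388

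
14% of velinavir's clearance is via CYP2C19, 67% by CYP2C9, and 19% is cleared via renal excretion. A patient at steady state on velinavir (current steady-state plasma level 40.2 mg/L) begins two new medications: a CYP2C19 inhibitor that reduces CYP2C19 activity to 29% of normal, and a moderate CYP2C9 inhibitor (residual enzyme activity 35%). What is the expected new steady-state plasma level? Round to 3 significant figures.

CYP2C19: 0.14 × 0.29 = 0.0406
CYP2C9: 0.67 × 0.35 = 0.2345
Other: 0.19 (unchanged)
CL_new/CL_old = 0.0406 + 0.2345 + 0.19 = 0.4651.
Steady-state plasma level ∝ 1/CL: new value = 40.2 / 0.4651 = 86.4 mg/L.

86.4 mg/L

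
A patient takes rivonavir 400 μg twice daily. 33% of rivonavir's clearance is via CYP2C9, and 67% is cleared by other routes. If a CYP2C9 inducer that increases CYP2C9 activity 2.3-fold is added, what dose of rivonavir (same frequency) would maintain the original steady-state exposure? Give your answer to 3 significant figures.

572 μg

CYP2C9: 0.33 × 2.3 = 0.759
Other: 0.67 (unchanged)
Relative clearance = 0.759 + 0.67 = 1.429.
Exposure is unchanged when dose changes in proportion to clearance. New dose = 400 μg × 1.429 = 572 μg.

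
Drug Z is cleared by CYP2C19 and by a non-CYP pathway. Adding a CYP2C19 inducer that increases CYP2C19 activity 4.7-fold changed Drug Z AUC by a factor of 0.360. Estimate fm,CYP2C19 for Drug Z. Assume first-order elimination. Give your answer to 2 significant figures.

CL'/CL = 1 / 0.360 = 2.778
4.7·fm + (1 − fm) = 2.778
fm = (2.778 − 1) / (4.7 − 1) = 0.48

0.48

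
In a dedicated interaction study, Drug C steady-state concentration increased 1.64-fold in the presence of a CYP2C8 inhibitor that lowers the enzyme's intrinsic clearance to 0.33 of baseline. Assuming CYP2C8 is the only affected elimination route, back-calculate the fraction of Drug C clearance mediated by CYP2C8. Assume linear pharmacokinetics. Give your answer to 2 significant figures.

0.58

CL'/CL = 1 / 1.64 = 0.6098
0.33·fm + (1 − fm) = 0.6098
fm = (0.6098 − 1) / (0.33 − 1) = 0.58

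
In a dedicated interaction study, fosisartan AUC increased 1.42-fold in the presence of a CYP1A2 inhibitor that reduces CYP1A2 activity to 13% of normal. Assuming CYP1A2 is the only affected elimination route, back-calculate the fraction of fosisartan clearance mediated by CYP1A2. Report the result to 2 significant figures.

0.34

Let fm be the CYP1A2 fraction. New clearance relative to baseline = fm × 0.13 + (1 − fm).
AUC ratio = 1 / (new CL fraction), so new CL fraction = 1 / 1.42 = 0.7042.
fm × 0.13 + 1 − fm = 0.7042  ⇒  fm × (0.13 − 1) = −0.2958  ⇒  fm = 0.34.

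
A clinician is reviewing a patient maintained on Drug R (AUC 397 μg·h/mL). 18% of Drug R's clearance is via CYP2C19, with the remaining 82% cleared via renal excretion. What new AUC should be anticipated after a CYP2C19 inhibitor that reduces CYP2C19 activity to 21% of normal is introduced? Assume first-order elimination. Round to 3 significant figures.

463 μg·h/mL

The CYP2C19 pathway (18% of clearance) drops to 0.21× activity: 0.18 × 0.21 = 0.0378.
Non-CYP routes (82%) are unchanged.
Relative clearance = 0.0378 + 0.82 = 0.8578.
With dosing unchanged, AUC scales as 1/CL: 397 / 0.8578 = 463 μg·h/mL.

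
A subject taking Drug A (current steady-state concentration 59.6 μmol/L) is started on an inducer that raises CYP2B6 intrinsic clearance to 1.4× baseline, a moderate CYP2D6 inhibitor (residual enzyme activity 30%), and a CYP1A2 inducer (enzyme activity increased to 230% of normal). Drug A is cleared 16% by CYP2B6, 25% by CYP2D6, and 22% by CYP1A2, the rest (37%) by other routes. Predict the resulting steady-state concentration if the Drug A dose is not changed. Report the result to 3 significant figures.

50.7 μmol/L

The CYP2B6 pathway (16% of clearance) rises to 1.4× activity: 0.16 × 1.4 = 0.224.
The CYP2D6 pathway (25% of clearance) is reduced to 0.3× activity: 0.25 × 0.3 = 0.075.
The CYP1A2 pathway (22% of clearance) increases to 2.3× activity: 0.22 × 2.3 = 0.506.
Non-CYP routes (37%) are unchanged.
Relative clearance = 0.224 + 0.075 + 0.506 + 0.37 = 1.175.
Steady-state concentration ∝ 1/CL: new value = 59.6 / 1.175 = 50.7 μmol/L.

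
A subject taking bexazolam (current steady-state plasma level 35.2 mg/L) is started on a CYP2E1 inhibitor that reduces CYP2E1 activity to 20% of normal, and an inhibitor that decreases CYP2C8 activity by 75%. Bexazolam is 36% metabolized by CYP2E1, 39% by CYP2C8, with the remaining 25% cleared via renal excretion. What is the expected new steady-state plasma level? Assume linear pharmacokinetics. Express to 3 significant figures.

83.9 mg/L

The CYP2E1 pathway (36% of clearance) is reduced to 0.2× activity: 0.36 × 0.2 = 0.072.
The CYP2C8 pathway (39% of clearance) falls to 0.25× activity: 0.39 × 0.25 = 0.0975.
The remaining 25% of clearance is unaffected.
Relative clearance = 0.072 + 0.0975 + 0.25 = 0.4195.
New steady-state plasma level = 35.2 / 0.4195 = 83.9 mg/L (concentration scales inversely with clearance).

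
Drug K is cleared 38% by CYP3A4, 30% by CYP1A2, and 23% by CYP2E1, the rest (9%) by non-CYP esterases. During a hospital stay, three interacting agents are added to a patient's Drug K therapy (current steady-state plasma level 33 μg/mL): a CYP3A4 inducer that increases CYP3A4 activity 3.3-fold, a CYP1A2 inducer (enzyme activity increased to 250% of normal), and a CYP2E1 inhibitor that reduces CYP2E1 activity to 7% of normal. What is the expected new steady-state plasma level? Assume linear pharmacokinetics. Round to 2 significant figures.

16 μg/mL

CYP3A4: 0.38 × 3.3 = 1.254
CYP1A2: 0.3 × 2.5 = 0.75
CYP2E1: 0.23 × 0.07 = 0.0161
Other: 0.09 (unchanged)
CL_new/CL_old = 1.254 + 0.75 + 0.0161 + 0.09 = 2.1101.
New steady-state plasma level = 33 / 2.1101 = 16 μg/mL (concentration scales inversely with clearance).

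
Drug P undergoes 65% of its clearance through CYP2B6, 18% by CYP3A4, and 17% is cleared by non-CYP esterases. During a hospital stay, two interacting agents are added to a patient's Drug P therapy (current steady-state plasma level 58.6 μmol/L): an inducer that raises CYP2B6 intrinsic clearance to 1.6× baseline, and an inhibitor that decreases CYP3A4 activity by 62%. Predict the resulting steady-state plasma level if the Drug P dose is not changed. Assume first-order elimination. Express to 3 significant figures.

CYP2B6: 0.65 × 1.6 = 1.04
CYP3A4: 0.18 × 0.38 = 0.0684
Other: 0.17 (unchanged)
CL_new/CL_old = 1.04 + 0.0684 + 0.17 = 1.2784.
Steady-state plasma level ∝ 1/CL: new value = 58.6 / 1.2784 = 45.8 μmol/L.

45.8 μmol/L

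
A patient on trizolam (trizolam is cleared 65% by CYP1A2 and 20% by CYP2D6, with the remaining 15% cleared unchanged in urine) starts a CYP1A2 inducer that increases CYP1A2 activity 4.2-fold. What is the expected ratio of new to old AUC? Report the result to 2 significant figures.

CYP1A2: 0.65 × 4.2 = 2.73
CYP2D6: 0.2 (unchanged)
Other: 0.15 (unchanged)
CL_new/CL_old = 2.73 + 0.2 + 0.15 = 3.08.
Since AUC ∝ 1/CL, the ratio is 1 / 3.08 = 0.32.

0.32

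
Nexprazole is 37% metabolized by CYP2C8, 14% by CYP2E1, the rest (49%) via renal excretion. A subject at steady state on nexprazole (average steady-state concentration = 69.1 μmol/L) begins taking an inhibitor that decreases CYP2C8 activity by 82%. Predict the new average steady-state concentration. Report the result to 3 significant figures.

99.2 μmol/L

CYP2C8: 0.37 × 0.18 = 0.0666
CYP2E1: 0.14 (unchanged)
Other: 0.49 (unchanged)
New clearance relative to baseline: 0.0666 + 0.14 + 0.49 = 0.6966.
New average steady-state concentration = baseline ÷ relative clearance = 69.1 / 0.6966 = 99.2 μmol/L.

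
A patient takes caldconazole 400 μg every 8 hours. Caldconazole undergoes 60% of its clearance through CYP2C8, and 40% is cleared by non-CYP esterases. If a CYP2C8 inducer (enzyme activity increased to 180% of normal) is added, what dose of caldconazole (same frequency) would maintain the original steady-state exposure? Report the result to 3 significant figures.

592 μg

The CYP2C8 pathway (60% of clearance) rises to 1.8× activity: 0.6 × 1.8 = 1.08.
The remaining 40% of clearance is unaffected.
New clearance relative to baseline: 1.08 + 0.4 = 1.48.
Css,avg = (dose rate)/CL, so holding Css fixed requires dose ∝ CL: 400 × 1.48 = 592 μg.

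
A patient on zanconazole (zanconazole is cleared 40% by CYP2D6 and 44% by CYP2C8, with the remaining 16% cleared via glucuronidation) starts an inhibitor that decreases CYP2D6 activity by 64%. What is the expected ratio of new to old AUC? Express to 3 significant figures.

The CYP2D6 pathway (40% of clearance) falls to 0.36× activity: 0.4 × 0.36 = 0.144.
CYP2C8 (44%) and the residual 16% are unaffected.
CL_new/CL_old = 0.144 + 0.44 + 0.16 = 0.744.
AUC ratio = CL_old/CL_new = 1 / 0.744 = 1.34.

1.34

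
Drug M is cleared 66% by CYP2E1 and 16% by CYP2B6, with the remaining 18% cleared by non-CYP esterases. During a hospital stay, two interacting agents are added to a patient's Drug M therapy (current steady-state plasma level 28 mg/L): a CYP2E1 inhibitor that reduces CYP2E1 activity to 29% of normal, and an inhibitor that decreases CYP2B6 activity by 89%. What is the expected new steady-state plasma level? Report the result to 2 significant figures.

72 mg/L

The CYP2E1 pathway (66% of clearance) is reduced to 0.29× activity: 0.66 × 0.29 = 0.1914.
The CYP2B6 pathway (16% of clearance) is reduced to 0.11× activity: 0.16 × 0.11 = 0.0176.
Non-CYP routes (18%) are unchanged.
Relative clearance = 0.1914 + 0.0176 + 0.18 = 0.389.
Steady-state plasma level ∝ 1/CL: new value = 28 / 0.389 = 72 mg/L.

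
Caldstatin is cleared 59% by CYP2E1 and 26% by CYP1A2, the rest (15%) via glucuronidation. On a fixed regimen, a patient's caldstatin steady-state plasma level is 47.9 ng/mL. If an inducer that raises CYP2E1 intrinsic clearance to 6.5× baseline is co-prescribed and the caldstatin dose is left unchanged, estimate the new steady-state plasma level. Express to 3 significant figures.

The CYP2E1 pathway (59% of clearance) increases to 6.5× activity: 0.59 × 6.5 = 3.835.
CYP1A2 (26%) and the residual 15% are unaffected.
CL_new/CL_old = 3.835 + 0.26 + 0.15 = 4.245.
New steady-state plasma level = baseline ÷ relative clearance = 47.9 / 4.245 = 11.3 ng/mL.

11.3 ng/mL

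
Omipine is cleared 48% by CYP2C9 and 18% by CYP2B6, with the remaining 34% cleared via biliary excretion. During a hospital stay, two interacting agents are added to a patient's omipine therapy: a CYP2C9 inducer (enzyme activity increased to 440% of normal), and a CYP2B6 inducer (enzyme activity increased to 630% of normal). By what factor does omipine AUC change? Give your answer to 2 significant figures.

0.28

The CYP2C9 pathway (48% of clearance) rises to 4.4× activity: 0.48 × 4.4 = 2.112.
The CYP2B6 pathway (18% of clearance) increases to 6.3× activity: 0.18 × 6.3 = 1.134.
The remaining 34% of clearance is unaffected.
New clearance relative to baseline: 2.112 + 1.134 + 0.34 = 3.586.
AUC ∝ 1/CL: fold-change = 1 / 3.586 = 0.28.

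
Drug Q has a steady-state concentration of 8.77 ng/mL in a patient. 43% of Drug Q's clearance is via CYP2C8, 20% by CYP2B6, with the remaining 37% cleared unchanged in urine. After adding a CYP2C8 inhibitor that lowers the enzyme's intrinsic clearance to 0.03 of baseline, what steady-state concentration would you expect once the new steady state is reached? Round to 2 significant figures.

15 ng/mL

The CYP2C8 pathway (43% of clearance) is reduced to 0.03× activity: 0.43 × 0.03 = 0.0129.
CYP2B6 (20%) and the residual 37% are unaffected.
New clearance relative to baseline: 0.0129 + 0.2 + 0.37 = 0.5829.
New steady-state concentration = baseline ÷ relative clearance = 8.77 / 0.5829 = 15 ng/mL.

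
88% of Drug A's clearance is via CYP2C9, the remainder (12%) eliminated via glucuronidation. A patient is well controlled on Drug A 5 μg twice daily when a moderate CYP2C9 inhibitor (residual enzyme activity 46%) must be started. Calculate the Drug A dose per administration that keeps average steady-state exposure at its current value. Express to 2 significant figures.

2.6 μg

CYP2C9: 0.88 × 0.46 = 0.4048
Other: 0.12 (unchanged)
CL_new/CL_old = 0.4048 + 0.12 = 0.5248.
Css,avg = (dose rate)/CL, so holding Css fixed requires dose ∝ CL: 5 × 0.5248 = 2.6 μg.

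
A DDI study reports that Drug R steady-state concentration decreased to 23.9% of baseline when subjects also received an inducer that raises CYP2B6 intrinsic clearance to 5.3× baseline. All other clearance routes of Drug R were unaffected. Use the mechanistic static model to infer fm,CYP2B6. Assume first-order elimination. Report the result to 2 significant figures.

0.74

CL'/CL = 1 / 0.239 = 4.184
5.3·fm + (1 − fm) = 4.184
fm = (4.184 − 1) / (5.3 − 1) = 0.74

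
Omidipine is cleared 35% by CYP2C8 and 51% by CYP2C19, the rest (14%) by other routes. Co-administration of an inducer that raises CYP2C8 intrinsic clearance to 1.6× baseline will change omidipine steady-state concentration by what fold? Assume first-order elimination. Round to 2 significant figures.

The CYP2C8 pathway (35% of clearance) rises to 1.6× activity: 0.35 × 1.6 = 0.56.
CYP2C19 (51%) and the residual 14% are unaffected.
Relative clearance = 0.56 + 0.51 + 0.14 = 1.21.
Steady-state concentration is inversely proportional to clearance, so the fold-change is 1 / 1.21 = 0.83.

0.83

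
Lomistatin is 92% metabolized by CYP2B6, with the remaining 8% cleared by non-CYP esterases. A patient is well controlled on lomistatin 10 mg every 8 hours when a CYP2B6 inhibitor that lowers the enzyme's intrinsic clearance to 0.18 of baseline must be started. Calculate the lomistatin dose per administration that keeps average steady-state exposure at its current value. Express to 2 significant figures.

2.5 mg

The CYP2B6 pathway (92% of clearance) drops to 0.18× activity: 0.92 × 0.18 = 0.1656.
The remaining 8% of clearance is unaffected.
New clearance relative to baseline: 0.1656 + 0.08 = 0.2456.
Css,avg = (dose rate)/CL, so holding Css fixed requires dose ∝ CL: 10 × 0.2456 = 2.5 mg.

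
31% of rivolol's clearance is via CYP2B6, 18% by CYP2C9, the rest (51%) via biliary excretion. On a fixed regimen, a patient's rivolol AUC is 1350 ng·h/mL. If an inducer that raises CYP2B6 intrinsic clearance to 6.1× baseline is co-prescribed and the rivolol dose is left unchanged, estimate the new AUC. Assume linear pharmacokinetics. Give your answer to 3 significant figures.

The CYP2B6 pathway (31% of clearance) increases to 6.1× activity: 0.31 × 6.1 = 1.891.
CYP2C9 (18%) and the residual 51% are unaffected.
CL_new/CL_old = 1.891 + 0.18 + 0.51 = 2.581.
New AUC = baseline ÷ relative clearance = 1350 / 2.581 = 523 ng·h/mL.

523 ng·h/mL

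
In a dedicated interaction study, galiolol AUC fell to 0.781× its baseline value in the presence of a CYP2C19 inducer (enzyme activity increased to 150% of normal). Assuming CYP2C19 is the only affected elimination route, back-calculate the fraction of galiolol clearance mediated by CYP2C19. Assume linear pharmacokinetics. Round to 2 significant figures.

Let x = fm,CYP2C19. Because AUC ∝ 1/CL, relative clearance rose to 1/0.781 = 1.28.
Only the CYP2C19 route changed, so 1.28 = x·1.5 + (1 − x), giving x = 0.56.

0.56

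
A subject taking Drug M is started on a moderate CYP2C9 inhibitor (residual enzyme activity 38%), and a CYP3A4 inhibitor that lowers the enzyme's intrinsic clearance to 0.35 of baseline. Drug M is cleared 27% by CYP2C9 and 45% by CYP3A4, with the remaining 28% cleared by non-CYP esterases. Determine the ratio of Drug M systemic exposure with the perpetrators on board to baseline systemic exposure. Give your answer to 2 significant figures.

1.9

CYP2C9: 0.27 × 0.38 = 0.1026
CYP3A4: 0.45 × 0.35 = 0.1575
Other: 0.28 (unchanged)
New clearance relative to baseline: 0.1026 + 0.1575 + 0.28 = 0.5401.
Net systemic exposure ratio = 1 / 0.5401 = 1.9.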